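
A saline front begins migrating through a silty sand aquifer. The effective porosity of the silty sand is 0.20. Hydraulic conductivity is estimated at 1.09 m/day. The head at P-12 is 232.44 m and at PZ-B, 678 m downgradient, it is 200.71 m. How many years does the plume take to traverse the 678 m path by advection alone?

7.28

Hydraulic gradient i = (232.44 − 200.71) / 678 = 31.73 / 678 = 0.04680.
Darcy flux q = K · i = 1.090 × 0.04680 = 0.05101 m/day.
Seepage velocity v = q / n_e = 0.05101 / 0.20 = 0.2551 m/day.
Travel time t = L / v = 678 / 0.2551 = 2658 days = 7.278 years.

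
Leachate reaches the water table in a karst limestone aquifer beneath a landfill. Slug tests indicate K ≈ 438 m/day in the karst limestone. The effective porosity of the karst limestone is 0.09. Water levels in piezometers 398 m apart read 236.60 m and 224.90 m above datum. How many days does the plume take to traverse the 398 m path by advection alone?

Hydraulic gradient i = (236.60 − 224.90) / 398 = 11.7 / 398 = 0.02940.
Darcy flux q = K · i = 438.0 × 0.02940 = 12.88 m/day.
Seepage velocity v = q / n_e = 12.88 / 0.09 = 143.1 m/day.
Travel time t = L / v = 398 / 143.1 = 2.782 days.

2.78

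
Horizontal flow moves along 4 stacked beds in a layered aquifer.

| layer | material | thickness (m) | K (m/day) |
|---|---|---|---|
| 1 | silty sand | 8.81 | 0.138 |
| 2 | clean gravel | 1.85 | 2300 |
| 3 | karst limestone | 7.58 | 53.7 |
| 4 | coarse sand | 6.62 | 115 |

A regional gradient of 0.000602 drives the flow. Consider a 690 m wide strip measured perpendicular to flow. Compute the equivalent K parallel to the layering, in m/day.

Flow is parallel to layering, so each bed carries its own Darcy discharge and the transmissivities add.
Σ(K_i·b_i) = 0.138×8.81 + 2300×1.85 + 53.7×7.58 + 115×6.62 = 5425 m²/day.
Total thickness b = 24.86 m, so K_eq = Σ(K_i·b_i)/b = 218.2 m/day.

218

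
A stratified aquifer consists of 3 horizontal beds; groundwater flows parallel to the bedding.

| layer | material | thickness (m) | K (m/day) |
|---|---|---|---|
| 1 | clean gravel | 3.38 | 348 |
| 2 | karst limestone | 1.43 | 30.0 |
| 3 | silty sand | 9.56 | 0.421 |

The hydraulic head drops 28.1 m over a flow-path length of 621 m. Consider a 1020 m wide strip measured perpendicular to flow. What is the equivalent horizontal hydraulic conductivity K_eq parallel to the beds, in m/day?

Flow is parallel to layering, so each bed carries its own Darcy discharge and the transmissivities add.
Σ(K_i·b_i) = 348×3.38 + 30.0×1.43 + 0.421×9.56 = 1223 m²/day.
Total thickness b = 14.37 m, so K_eq = Σ(K_i·b_i)/b = 85.12 m/day.

85.1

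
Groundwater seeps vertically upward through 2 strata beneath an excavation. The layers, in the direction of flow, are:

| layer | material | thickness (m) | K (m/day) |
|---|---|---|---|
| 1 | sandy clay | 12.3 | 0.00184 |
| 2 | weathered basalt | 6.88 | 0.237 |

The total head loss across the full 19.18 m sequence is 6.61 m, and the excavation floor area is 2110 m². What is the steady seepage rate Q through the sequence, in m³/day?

2.08

Flow is perpendicular to layering, so the layers act in series and the equivalent K is the thickness-weighted harmonic mean.
Total thickness L = 12.3 + 6.88 = 19.18 m.
Σ(b_i/K_i) = 12.3/0.00184 + 6.88/0.237 = 6714 d.
K_eq = L / Σ(b_i/K_i) = 19.18 / 6714 = 0.002857 m/day.
Q = K_eq · A · (Δh/L) = 0.002857 × 2110 × (6.61/19.18) = 2.077 m³/day.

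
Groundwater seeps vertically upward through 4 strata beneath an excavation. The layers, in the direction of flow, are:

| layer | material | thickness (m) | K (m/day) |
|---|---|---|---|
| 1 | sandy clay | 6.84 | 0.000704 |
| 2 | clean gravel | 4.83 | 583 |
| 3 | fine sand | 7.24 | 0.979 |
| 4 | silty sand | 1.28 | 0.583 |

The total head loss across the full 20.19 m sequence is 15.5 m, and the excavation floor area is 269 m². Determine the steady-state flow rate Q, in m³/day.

Flow is perpendicular to layering, so the layers act in series and the equivalent K is the thickness-weighted harmonic mean.
Total thickness L = 6.84 + 4.83 + 7.24 + 1.28 = 20.19 m.
Σ(b_i/K_i) = 6.84/0.000704 + 4.83/583 + 7.24/0.979 + 1.28/0.583 = 9726 d.
K_eq = L / Σ(b_i/K_i) = 20.19 / 9726 = 0.002076 m/day.
Q = K_eq · A · (Δh/L) = 0.002076 × 269 × (15.5/20.19) = 0.4287 m³/day.

0.429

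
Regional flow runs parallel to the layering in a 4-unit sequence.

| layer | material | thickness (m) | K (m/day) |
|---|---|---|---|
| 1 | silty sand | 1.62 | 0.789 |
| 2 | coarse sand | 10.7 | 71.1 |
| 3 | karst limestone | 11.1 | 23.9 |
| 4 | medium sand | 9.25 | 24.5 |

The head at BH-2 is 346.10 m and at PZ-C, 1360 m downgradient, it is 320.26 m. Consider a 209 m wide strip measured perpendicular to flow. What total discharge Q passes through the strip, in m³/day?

4980

Flow is parallel to layering, so each bed carries its own Darcy discharge and the transmissivities add.
Σ(K_i·b_i) = 0.789×1.62 + 71.1×10.7 + 23.9×11.1 + 24.5×9.25 = 1254 m²/day.
Hydraulic gradient i = (346.10 − 320.26) / 1360 = 25.84 / 1360 = 0.01900.
Q = Σ(K_i·b_i) · W · i = 1254 × 209 × 0.01900 = 4979 m³/day.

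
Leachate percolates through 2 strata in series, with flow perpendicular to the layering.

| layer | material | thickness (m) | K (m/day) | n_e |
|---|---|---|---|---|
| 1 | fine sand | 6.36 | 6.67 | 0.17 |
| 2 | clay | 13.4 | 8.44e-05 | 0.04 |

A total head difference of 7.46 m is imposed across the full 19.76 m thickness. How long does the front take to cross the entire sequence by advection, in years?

94.2

With flow normal to the layers, continuity requires the same specific discharge q through every layer.
Σ(b_i/K_i) = 6.36/6.67 + 13.4/8.44e-05 = 1.588e+05 d.
q = Δh / Σ(b_i/K_i) = 7.46 / 1.588e+05 = 4.699e-05 m/day.
In each layer the seepage velocity is v_i = q/n_i, so the layer transit time is t_i = b_i·n_i / q:
  layer 1 (fine sand): t_1 = 6.36 × 0.17 / 4.699e-05 = 23011 d
  layer 2 (clay): t_2 = 13.4 × 0.04 / 4.699e-05 = 11408 d
Total t = Σ t_i = 34418 days = 94.23 years.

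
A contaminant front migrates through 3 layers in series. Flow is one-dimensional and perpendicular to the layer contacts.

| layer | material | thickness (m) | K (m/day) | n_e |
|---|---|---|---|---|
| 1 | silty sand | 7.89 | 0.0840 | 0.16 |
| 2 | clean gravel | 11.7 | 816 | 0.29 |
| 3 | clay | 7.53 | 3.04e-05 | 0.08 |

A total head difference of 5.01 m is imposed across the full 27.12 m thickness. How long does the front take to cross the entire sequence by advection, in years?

With flow normal to the layers, continuity requires the same specific discharge q through every layer.
Σ(b_i/K_i) = 7.89/0.0840 + 11.7/816 + 7.53/3.04e-05 = 2.478e+05 d.
q = Δh / Σ(b_i/K_i) = 5.01 / 2.478e+05 = 2.022e-05 m/day.
In each layer the seepage velocity is v_i = q/n_i, so the layer transit time is t_i = b_i·n_i / q:
  layer 1 (silty sand): t_1 = 7.89 × 0.16 / 2.022e-05 = 62437 d
  layer 2 (clean gravel): t_2 = 11.7 × 0.29 / 2.022e-05 = 1.678e+05 d
  layer 3 (clay): t_3 = 7.53 × 0.08 / 2.022e-05 = 29794 d
Total t = Σ t_i = 2.600e+05 days = 712.0 years.

712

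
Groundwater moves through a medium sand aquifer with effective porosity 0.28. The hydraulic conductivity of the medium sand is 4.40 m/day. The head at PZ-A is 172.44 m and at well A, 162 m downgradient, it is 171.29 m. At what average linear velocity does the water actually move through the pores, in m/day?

0.112

Hydraulic gradient i = (172.44 − 171.29) / 162 = 1.15 / 162 = 0.007099.
Darcy flux q = K · i = 4.400 × 0.007099 = 0.03123 m/day.
Seepage velocity v = q / n_e = 0.03123 / 0.28 = 0.1116 m/day.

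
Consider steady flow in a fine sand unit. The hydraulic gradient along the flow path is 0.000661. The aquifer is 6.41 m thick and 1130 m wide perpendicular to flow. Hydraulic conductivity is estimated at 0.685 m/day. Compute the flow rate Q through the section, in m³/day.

Cross-sectional area A = 1130 × 6.41 = 7243 m².
Hydraulic gradient i = 0.000661.
Darcy's law: Q = K · A · i = 0.6850 × 7243 × 0.0006610 = 3.280 m³/day.

3.28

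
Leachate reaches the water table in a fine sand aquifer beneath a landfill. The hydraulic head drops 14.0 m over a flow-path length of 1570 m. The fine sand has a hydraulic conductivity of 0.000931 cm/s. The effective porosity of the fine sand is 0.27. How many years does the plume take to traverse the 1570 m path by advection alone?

Convert K: 0.000931 cm/s × 864 = 0.8044 m/day.
Hydraulic gradient i = Δh / L = 14.0 / 1570 = 0.008917.
Darcy flux q = K · i = 0.8044 × 0.008917 = 0.007173 m/day.
Seepage velocity v = q / n_e = 0.007173 / 0.27 = 0.02657 m/day.
Travel time t = L / v = 1570 / 0.02657 = 59098 days = 161.8 years.

162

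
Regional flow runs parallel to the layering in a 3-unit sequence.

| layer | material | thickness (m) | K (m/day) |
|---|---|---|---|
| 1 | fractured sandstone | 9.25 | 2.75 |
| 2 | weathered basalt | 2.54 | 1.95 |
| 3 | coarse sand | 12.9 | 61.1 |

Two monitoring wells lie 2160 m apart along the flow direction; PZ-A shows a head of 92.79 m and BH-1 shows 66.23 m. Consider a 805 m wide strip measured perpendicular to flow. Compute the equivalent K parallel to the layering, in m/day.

33.2

Flow is parallel to layering, so each bed carries its own Darcy discharge and the transmissivities add.
Σ(K_i·b_i) = 2.75×9.25 + 1.95×2.54 + 61.1×12.9 = 818.6 m²/day.
Total thickness b = 24.69 m, so K_eq = Σ(K_i·b_i)/b = 33.15 m/day.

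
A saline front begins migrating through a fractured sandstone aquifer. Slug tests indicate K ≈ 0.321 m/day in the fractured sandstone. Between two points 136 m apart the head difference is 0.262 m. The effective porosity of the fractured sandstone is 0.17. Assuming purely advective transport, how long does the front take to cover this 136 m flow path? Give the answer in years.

102

Hydraulic gradient i = Δh / L = 0.262 / 136 = 0.001926.
Darcy flux q = K · i = 0.3210 × 0.001926 = 0.0006184 m/day.
Seepage velocity v = q / n_e = 0.0006184 / 0.17 = 0.003638 m/day.
Travel time t = L / v = 136 / 0.003638 = 37387 days = 102.4 years.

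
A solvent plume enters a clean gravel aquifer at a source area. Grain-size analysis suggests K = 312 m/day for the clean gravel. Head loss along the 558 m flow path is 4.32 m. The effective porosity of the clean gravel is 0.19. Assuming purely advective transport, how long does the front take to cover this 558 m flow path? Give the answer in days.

Hydraulic gradient i = Δh / L = 4.32 / 558 = 0.007742.
Darcy flux q = K · i = 312.0 × 0.007742 = 2.415 m/day.
Seepage velocity v = q / n_e = 2.415 / 0.19 = 12.71 m/day.
Travel time t = L / v = 558 / 12.71 = 43.89 days.

43.9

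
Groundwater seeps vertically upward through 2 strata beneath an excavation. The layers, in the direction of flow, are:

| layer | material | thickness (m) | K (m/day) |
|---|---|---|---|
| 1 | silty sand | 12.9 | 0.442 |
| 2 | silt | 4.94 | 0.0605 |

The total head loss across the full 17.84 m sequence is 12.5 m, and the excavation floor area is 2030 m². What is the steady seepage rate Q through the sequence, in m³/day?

Flow is perpendicular to layering, so the layers act in series and the equivalent K is the thickness-weighted harmonic mean.
Total thickness L = 12.9 + 4.94 = 17.84 m.
Σ(b_i/K_i) = 12.9/0.442 + 4.94/0.0605 = 110.8 d.
K_eq = L / Σ(b_i/K_i) = 17.84 / 110.8 = 0.1610 m/day.
Q = K_eq · A · (Δh/L) = 0.1610 × 2030 × (12.5/17.84) = 228.9 m³/day.

229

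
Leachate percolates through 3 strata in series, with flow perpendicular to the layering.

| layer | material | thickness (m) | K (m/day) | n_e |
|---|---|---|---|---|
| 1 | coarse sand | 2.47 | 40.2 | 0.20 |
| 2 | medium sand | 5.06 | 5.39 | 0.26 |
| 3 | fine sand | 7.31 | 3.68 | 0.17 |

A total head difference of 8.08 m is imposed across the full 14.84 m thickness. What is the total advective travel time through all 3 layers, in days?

1.13

With flow normal to the layers, continuity requires the same specific discharge q through every layer.
Σ(b_i/K_i) = 2.47/40.2 + 5.06/5.39 + 7.31/3.68 = 2.987 d.
q = Δh / Σ(b_i/K_i) = 8.08 / 2.987 = 2.705 m/day.
In each layer the seepage velocity is v_i = q/n_i, so the layer transit time is t_i = b_i·n_i / q:
  layer 1 (coarse sand): t_1 = 2.47 × 0.20 / 2.705 = 0.1826 d
  layer 2 (medium sand): t_2 = 5.06 × 0.26 / 2.705 = 0.4863 d
  layer 3 (fine sand): t_3 = 7.31 × 0.17 / 2.705 = 0.4593 d
Total t = Σ t_i = 1.128 days.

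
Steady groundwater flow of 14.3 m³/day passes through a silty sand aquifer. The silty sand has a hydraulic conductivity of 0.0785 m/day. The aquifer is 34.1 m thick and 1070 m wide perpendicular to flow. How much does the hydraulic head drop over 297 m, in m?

1.48

Cross-sectional area A = 1070 × 34.1 = 36487 m².
From Q = K·A·i, i = Q / (K·A) = 14.3 / (0.07850 × 36487) = 0.004993.
Head loss Δh = i · L = 0.004993 × 297 = 1.483 m.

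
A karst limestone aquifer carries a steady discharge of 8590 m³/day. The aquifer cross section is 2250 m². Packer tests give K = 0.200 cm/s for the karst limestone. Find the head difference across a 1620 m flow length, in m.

35.8

Convert K: 0.200 cm/s × 864 = 172.8 m/day.
From Q = K·A·i, i = Q / (K·A) = 8590 / (172.8 × 2250) = 0.02209.
Head loss Δh = i · L = 0.02209 × 1620 = 35.79 m.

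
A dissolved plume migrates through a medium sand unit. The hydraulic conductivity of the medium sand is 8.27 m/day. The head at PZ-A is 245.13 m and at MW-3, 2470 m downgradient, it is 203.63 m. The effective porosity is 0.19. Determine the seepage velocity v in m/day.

0.731

Hydraulic gradient i = (245.13 − 203.63) / 2470 = 41.5 / 2470 = 0.01680.
Darcy flux q = K · i = 8.270 × 0.01680 = 0.1389 m/day.
Seepage velocity v = q / n_e = 0.1389 / 0.19 = 0.7313 m/day.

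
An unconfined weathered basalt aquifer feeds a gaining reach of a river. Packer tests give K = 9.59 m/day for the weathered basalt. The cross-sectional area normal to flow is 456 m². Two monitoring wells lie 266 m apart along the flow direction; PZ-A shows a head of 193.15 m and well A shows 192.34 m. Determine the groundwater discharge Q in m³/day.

Hydraulic gradient i = (193.15 − 192.34) / 266 = 0.81 / 266 = 0.003045.
Darcy's law: Q = K · A · i = 9.590 × 456.0 × 0.003045 = 13.32 m³/day.

13.3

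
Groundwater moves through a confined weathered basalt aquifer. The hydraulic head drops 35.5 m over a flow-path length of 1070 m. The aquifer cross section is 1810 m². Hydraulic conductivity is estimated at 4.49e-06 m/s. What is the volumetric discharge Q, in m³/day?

23.3

Convert K: 4.49e-06 m/s × 86400 = 0.3879 m/day.
Hydraulic gradient i = Δh / L = 35.5 / 1070 = 0.03318.
Darcy's law: Q = K · A · i = 0.3879 × 1810 × 0.03318 = 23.30 m³/day.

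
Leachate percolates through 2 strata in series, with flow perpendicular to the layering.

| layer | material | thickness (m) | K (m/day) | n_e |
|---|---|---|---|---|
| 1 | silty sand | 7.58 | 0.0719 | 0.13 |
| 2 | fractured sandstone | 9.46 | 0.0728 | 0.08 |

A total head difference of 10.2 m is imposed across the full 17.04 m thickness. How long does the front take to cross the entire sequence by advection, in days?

With flow normal to the layers, continuity requires the same specific discharge q through every layer.
Σ(b_i/K_i) = 7.58/0.0719 + 9.46/0.0728 = 235.4 d.
q = Δh / Σ(b_i/K_i) = 10.2 / 235.4 = 0.04334 m/day.
In each layer the seepage velocity is v_i = q/n_i, so the layer transit time is t_i = b_i·n_i / q:
  layer 1 (silty sand): t_1 = 7.58 × 0.13 / 0.04334 = 22.74 d
  layer 2 (fractured sandstone): t_2 = 9.46 × 0.08 / 0.04334 = 17.46 d
Total t = Σ t_i = 40.20 days.

40.2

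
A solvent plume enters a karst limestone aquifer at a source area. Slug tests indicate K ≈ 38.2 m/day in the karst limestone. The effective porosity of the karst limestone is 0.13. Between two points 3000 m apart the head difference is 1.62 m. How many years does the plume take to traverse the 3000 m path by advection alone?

Hydraulic gradient i = Δh / L = 1.62 / 3000 = 0.0005400.
Darcy flux q = K · i = 38.20 × 0.0005400 = 0.02063 m/day.
Seepage velocity v = q / n_e = 0.02063 / 0.13 = 0.1587 m/day.
Travel time t = L / v = 3000 / 0.1587 = 18906 days = 51.76 years.

51.8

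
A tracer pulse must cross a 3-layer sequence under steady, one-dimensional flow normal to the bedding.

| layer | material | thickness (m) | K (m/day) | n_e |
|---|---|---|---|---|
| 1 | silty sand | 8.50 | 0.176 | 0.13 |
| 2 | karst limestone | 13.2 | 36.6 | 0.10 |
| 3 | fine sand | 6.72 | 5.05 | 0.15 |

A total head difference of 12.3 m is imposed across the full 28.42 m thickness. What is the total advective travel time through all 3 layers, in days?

14.0

With flow normal to the layers, continuity requires the same specific discharge q through every layer.
Σ(b_i/K_i) = 8.50/0.176 + 13.2/36.6 + 6.72/5.05 = 49.99 d.
q = Δh / Σ(b_i/K_i) = 12.3 / 49.99 = 0.2461 m/day.
In each layer the seepage velocity is v_i = q/n_i, so the layer transit time is t_i = b_i·n_i / q:
  layer 1 (silty sand): t_1 = 8.50 × 0.13 / 0.2461 = 4.491 d
  layer 2 (karst limestone): t_2 = 13.2 × 0.10 / 0.2461 = 5.364 d
  layer 3 (fine sand): t_3 = 6.72 × 0.15 / 0.2461 = 4.096 d
Total t = Σ t_i = 13.95 days.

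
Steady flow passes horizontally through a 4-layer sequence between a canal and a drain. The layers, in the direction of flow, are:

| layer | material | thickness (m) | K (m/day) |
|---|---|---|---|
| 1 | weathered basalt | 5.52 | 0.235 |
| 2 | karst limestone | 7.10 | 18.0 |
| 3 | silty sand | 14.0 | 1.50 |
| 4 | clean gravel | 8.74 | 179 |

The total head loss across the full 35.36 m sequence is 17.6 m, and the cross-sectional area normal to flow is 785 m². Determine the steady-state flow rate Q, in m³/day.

Flow is perpendicular to layering, so the layers act in series and the equivalent K is the thickness-weighted harmonic mean.
Total thickness L = 5.52 + 7.10 + 14.0 + 8.74 = 35.36 m.
Σ(b_i/K_i) = 5.52/0.235 + 7.10/18.0 + 14.0/1.50 + 8.74/179 = 33.27 d.
K_eq = L / Σ(b_i/K_i) = 35.36 / 33.27 = 1.063 m/day.
Q = K_eq · A · (Δh/L) = 1.063 × 785 × (17.6/35.36) = 415.3 m³/day.

415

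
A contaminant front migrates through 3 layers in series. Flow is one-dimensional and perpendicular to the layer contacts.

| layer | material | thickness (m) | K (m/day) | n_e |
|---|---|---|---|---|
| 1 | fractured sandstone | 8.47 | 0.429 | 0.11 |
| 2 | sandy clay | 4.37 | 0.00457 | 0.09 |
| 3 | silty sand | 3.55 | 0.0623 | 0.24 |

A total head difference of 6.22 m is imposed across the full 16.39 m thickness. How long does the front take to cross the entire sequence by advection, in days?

362

With flow normal to the layers, continuity requires the same specific discharge q through every layer.
Σ(b_i/K_i) = 8.47/0.429 + 4.37/0.00457 + 3.55/0.0623 = 1033 d.
q = Δh / Σ(b_i/K_i) = 6.22 / 1033 = 0.006022 m/day.
In each layer the seepage velocity is v_i = q/n_i, so the layer transit time is t_i = b_i·n_i / q:
  layer 1 (fractured sandstone): t_1 = 8.47 × 0.11 / 0.006022 = 154.7 d
  layer 2 (sandy clay): t_2 = 4.37 × 0.09 / 0.006022 = 65.32 d
  layer 3 (silty sand): t_3 = 3.55 × 0.24 / 0.006022 = 141.5 d
Total t = Σ t_i = 361.5 days.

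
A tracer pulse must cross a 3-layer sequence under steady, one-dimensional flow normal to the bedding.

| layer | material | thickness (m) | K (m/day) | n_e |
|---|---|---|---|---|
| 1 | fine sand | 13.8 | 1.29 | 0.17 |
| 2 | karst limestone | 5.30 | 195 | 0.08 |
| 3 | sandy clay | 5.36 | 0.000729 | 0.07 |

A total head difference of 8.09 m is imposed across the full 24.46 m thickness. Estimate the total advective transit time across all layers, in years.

With flow normal to the layers, continuity requires the same specific discharge q through every layer.
Σ(b_i/K_i) = 13.8/1.29 + 5.30/195 + 5.36/0.000729 = 7363 d.
q = Δh / Σ(b_i/K_i) = 8.09 / 7363 = 0.001099 m/day.
In each layer the seepage velocity is v_i = q/n_i, so the layer transit time is t_i = b_i·n_i / q:
  layer 1 (fine sand): t_1 = 13.8 × 0.17 / 0.001099 = 2135 d
  layer 2 (karst limestone): t_2 = 5.30 × 0.08 / 0.001099 = 385.9 d
  layer 3 (sandy clay): t_3 = 5.36 × 0.07 / 0.001099 = 341.5 d
Total t = Σ t_i = 2863 days = 7.838 years.

7.84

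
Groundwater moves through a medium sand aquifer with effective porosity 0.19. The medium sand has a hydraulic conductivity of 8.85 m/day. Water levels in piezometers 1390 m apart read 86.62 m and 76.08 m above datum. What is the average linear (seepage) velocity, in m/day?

Hydraulic gradient i = (86.62 − 76.08) / 1390 = 10.54 / 1390 = 0.007583.
Darcy flux q = K · i = 8.850 × 0.007583 = 0.06711 m/day.
Seepage velocity v = q / n_e = 0.06711 / 0.19 = 0.3532 m/day.

0.353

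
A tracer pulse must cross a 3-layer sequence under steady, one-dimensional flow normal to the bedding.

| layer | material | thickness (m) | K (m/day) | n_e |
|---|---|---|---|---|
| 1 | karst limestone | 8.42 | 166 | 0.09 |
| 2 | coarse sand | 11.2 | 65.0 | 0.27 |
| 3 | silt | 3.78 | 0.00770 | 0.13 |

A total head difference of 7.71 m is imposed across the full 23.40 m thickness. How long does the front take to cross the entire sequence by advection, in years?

0.745

With flow normal to the layers, continuity requires the same specific discharge q through every layer.
Σ(b_i/K_i) = 8.42/166 + 11.2/65.0 + 3.78/0.00770 = 491.1 d.
q = Δh / Σ(b_i/K_i) = 7.71 / 491.1 = 0.01570 m/day.
In each layer the seepage velocity is v_i = q/n_i, so the layer transit time is t_i = b_i·n_i / q:
  layer 1 (karst limestone): t_1 = 8.42 × 0.09 / 0.01570 = 48.27 d
  layer 2 (coarse sand): t_2 = 11.2 × 0.27 / 0.01570 = 192.6 d
  layer 3 (silt): t_3 = 3.78 × 0.13 / 0.01570 = 31.30 d
Total t = Σ t_i = 272.2 days = 0.7453 years.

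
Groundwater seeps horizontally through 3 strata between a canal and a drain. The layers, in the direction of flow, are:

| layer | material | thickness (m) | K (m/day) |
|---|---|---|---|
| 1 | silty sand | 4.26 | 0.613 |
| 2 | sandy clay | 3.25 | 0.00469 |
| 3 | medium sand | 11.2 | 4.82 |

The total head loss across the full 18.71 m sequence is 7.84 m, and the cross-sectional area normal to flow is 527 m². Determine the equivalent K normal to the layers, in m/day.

0.0266

Flow is perpendicular to layering, so the layers act in series and the equivalent K is the thickness-weighted harmonic mean.
Total thickness L = 4.26 + 3.25 + 11.2 = 18.71 m.
Σ(b_i/K_i) = 4.26/0.613 + 3.25/0.00469 + 11.2/4.82 = 702.2 d.
K_eq = L / Σ(b_i/K_i) = 18.71 / 702.2 = 0.02664 m/day.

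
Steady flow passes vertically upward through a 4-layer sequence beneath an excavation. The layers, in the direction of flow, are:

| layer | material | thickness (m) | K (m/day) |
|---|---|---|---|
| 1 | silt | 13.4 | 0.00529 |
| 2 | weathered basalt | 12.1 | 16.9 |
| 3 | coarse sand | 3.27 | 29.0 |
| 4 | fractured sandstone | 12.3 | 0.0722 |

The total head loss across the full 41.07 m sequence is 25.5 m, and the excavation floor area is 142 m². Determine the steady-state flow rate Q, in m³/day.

Flow is perpendicular to layering, so the layers act in series and the equivalent K is the thickness-weighted harmonic mean.
Total thickness L = 13.4 + 12.1 + 3.27 + 12.3 = 41.07 m.
Σ(b_i/K_i) = 13.4/0.00529 + 12.1/16.9 + 3.27/29.0 + 12.3/0.0722 = 2704 d.
K_eq = L / Σ(b_i/K_i) = 41.07 / 2704 = 0.01519 m/day.
Q = K_eq · A · (Δh/L) = 0.01519 × 142 × (25.5/41.07) = 1.339 m³/day.

1.34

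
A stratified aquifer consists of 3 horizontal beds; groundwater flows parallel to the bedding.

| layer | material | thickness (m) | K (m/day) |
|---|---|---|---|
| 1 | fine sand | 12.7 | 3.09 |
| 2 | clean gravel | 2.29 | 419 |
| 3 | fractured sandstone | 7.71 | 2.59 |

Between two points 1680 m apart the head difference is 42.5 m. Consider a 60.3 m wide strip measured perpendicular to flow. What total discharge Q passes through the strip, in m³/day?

1550

Flow is parallel to layering, so each bed carries its own Darcy discharge and the transmissivities add.
Σ(K_i·b_i) = 3.09×12.7 + 419×2.29 + 2.59×7.71 = 1019 m²/day.
Hydraulic gradient i = Δh / L = 42.5 / 1680 = 0.02530.
Q = Σ(K_i·b_i) · W · i = 1019 × 60.3 × 0.02530 = 1554 m³/day.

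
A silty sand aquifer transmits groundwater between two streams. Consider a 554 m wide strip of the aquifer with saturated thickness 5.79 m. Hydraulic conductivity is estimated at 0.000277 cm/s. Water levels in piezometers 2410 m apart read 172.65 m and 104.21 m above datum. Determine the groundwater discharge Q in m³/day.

Convert K: 0.000277 cm/s × 864 = 0.2393 m/day.
Cross-sectional area A = 554 × 5.79 = 3208 m².
Hydraulic gradient i = (172.65 − 104.21) / 2410 = 68.44 / 2410 = 0.02840.
Darcy's law: Q = K · A · i = 0.2393 × 3208 × 0.02840 = 21.80 m³/day.

21.8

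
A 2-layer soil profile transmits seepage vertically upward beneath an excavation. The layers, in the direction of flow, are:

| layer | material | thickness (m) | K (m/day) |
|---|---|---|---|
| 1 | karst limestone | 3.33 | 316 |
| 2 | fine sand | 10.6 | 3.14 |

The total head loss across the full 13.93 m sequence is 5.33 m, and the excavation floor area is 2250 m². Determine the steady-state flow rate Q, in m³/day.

Flow is perpendicular to layering, so the layers act in series and the equivalent K is the thickness-weighted harmonic mean.
Total thickness L = 3.33 + 10.6 = 13.93 m.
Σ(b_i/K_i) = 3.33/316 + 10.6/3.14 = 3.386 d.
K_eq = L / Σ(b_i/K_i) = 13.93 / 3.386 = 4.114 m/day.
Q = K_eq · A · (Δh/L) = 4.114 × 2250 × (5.33/13.93) = 3541 m³/day.

3540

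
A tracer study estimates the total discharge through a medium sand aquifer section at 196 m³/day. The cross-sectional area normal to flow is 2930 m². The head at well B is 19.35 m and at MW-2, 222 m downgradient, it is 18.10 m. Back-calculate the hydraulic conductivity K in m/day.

Hydraulic gradient i = (19.35 − 18.10) / 222 = 1.25 / 222 = 0.005631.
From Q = K·A·i, K = Q / (A·i) = 196 / (2930 × 0.005631) = 11.88 m/day.

11.9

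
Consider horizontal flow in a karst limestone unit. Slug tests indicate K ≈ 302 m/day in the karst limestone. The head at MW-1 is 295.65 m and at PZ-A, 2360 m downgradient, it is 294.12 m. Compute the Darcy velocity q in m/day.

0.196

Hydraulic gradient i = (295.65 − 294.12) / 2360 = 1.53 / 2360 = 0.0006483.
Specific discharge q = K · i = 302.0 × 0.0006483 = 0.1958 m/day.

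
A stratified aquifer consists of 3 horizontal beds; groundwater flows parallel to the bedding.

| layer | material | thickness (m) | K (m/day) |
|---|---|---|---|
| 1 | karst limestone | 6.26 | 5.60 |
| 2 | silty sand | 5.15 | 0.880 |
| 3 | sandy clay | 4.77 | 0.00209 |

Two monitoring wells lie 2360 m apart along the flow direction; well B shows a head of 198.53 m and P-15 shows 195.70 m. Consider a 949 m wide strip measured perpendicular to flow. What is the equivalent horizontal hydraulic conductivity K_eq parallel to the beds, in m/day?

2.45

Flow is parallel to layering, so each bed carries its own Darcy discharge and the transmissivities add.
Σ(K_i·b_i) = 5.60×6.26 + 0.880×5.15 + 0.00209×4.77 = 39.60 m²/day.
Total thickness b = 16.18 m, so K_eq = Σ(K_i·b_i)/b = 2.447 m/day.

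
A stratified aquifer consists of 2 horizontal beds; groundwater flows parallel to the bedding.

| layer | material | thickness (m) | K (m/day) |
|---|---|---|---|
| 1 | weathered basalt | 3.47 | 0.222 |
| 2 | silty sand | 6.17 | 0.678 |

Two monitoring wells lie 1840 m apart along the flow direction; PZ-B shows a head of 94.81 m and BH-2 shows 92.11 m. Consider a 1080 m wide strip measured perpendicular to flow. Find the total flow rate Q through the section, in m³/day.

7.85

Flow is parallel to layering, so each bed carries its own Darcy discharge and the transmissivities add.
Σ(K_i·b_i) = 0.222×3.47 + 0.678×6.17 = 4.954 m²/day.
Hydraulic gradient i = (94.81 − 92.11) / 1840 = 2.7 / 1840 = 0.001467.
Q = Σ(K_i·b_i) · W · i = 4.954 × 1080 × 0.001467 = 7.850 m³/day.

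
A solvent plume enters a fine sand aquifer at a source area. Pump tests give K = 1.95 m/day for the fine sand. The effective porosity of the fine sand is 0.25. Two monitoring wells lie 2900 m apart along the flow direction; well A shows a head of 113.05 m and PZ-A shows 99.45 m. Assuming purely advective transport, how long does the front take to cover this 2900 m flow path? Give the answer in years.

Hydraulic gradient i = (113.05 − 99.45) / 2900 = 13.6 / 2900 = 0.004690.
Darcy flux q = K · i = 1.950 × 0.004690 = 0.009145 m/day.
Seepage velocity v = q / n_e = 0.009145 / 0.25 = 0.03658 m/day.
Travel time t = L / v = 2900 / 0.03658 = 79280 days = 217.1 years.

217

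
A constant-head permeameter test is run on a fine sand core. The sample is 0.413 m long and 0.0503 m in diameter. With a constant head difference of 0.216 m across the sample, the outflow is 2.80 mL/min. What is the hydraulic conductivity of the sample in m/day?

3.88

Cross-sectional area A = π·(d/2)² = π × (0.0503/2)² = 0.001987 m².
Convert discharge: 2.80 mL/min = 4.667e-08 m³/s.
Darcy's law rearranged: K = Q·L / (A·Δh) = 4.667e-08 × 0.413 / (0.001987 × 0.216) = 4.490e-05 m/s = 3.880 m/day.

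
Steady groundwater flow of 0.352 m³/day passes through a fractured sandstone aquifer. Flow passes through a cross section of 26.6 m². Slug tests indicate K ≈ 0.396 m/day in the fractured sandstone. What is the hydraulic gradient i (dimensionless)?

From Q = K·A·i, i = Q / (K·A) = 0.352 / (0.3960 × 26.60) = 0.03342.

0.0334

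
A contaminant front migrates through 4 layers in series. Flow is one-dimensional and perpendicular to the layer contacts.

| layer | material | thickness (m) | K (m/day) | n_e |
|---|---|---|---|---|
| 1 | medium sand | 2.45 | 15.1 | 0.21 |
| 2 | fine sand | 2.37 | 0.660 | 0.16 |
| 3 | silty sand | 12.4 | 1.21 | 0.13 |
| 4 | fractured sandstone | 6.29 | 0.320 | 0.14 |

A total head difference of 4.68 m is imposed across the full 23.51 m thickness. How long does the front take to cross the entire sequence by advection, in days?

With flow normal to the layers, continuity requires the same specific discharge q through every layer.
Σ(b_i/K_i) = 2.45/15.1 + 2.37/0.660 + 12.4/1.21 + 6.29/0.320 = 33.66 d.
q = Δh / Σ(b_i/K_i) = 4.68 / 33.66 = 0.1390 m/day.
In each layer the seepage velocity is v_i = q/n_i, so the layer transit time is t_i = b_i·n_i / q:
  layer 1 (medium sand): t_1 = 2.45 × 0.21 / 0.1390 = 3.700 d
  layer 2 (fine sand): t_2 = 2.37 × 0.16 / 0.1390 = 2.727 d
  layer 3 (silty sand): t_3 = 12.4 × 0.13 / 0.1390 = 11.59 d
  layer 4 (fractured sandstone): t_4 = 6.29 × 0.14 / 0.1390 = 6.333 d
Total t = Σ t_i = 24.35 days.

24.4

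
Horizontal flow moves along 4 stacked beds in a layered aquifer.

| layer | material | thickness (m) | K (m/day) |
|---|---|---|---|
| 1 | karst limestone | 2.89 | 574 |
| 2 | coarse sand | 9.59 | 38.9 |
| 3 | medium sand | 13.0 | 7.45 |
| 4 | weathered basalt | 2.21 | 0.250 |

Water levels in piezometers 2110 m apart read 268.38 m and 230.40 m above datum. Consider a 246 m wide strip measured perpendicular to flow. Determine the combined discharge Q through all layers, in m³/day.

Flow is parallel to layering, so each bed carries its own Darcy discharge and the transmissivities add.
Σ(K_i·b_i) = 574×2.89 + 38.9×9.59 + 7.45×13.0 + 0.250×2.21 = 2129 m²/day.
Hydraulic gradient i = (268.38 − 230.40) / 2110 = 37.98 / 2110 = 0.01800.
Q = Σ(K_i·b_i) · W · i = 2129 × 246 × 0.01800 = 9429 m³/day.

9430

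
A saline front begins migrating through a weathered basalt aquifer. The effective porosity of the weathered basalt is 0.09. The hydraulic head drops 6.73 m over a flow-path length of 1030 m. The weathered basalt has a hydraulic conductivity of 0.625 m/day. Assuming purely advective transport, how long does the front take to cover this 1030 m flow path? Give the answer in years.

Hydraulic gradient i = Δh / L = 6.73 / 1030 = 0.006534.
Darcy flux q = K · i = 0.6250 × 0.006534 = 0.004084 m/day.
Seepage velocity v = q / n_e = 0.004084 / 0.09 = 0.04537 m/day.
Travel time t = L / v = 1030 / 0.04537 = 22700 days = 62.15 years.

62.1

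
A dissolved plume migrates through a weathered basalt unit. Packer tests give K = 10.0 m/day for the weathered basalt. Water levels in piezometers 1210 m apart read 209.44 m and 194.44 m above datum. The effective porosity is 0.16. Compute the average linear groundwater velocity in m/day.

Hydraulic gradient i = (209.44 − 194.44) / 1210 = 15 / 1210 = 0.01240.
Darcy flux q = K · i = 10.00 × 0.01240 = 0.1240 m/day.
Seepage velocity v = q / n_e = 0.1240 / 0.16 = 0.7748 m/day.

0.775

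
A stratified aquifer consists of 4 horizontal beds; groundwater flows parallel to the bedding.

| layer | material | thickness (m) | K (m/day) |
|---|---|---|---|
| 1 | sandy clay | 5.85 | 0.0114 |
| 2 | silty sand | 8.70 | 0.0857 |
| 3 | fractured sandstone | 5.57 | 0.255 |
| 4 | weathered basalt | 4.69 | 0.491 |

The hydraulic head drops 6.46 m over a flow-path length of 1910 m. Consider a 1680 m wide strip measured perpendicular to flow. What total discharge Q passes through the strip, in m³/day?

Flow is parallel to layering, so each bed carries its own Darcy discharge and the transmissivities add.
Σ(K_i·b_i) = 0.0114×5.85 + 0.0857×8.70 + 0.255×5.57 + 0.491×4.69 = 4.535 m²/day.
Hydraulic gradient i = Δh / L = 6.46 / 1910 = 0.003382.
Q = Σ(K_i·b_i) · W · i = 4.535 × 1680 × 0.003382 = 25.77 m³/day.

25.8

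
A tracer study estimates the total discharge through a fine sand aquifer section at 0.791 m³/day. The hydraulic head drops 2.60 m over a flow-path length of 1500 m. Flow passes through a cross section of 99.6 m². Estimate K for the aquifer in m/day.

Hydraulic gradient i = Δh / L = 2.60 / 1500 = 0.001733.
From Q = K·A·i, K = Q / (A·i) = 0.791 / (99.60 × 0.001733) = 4.582 m/day.

4.58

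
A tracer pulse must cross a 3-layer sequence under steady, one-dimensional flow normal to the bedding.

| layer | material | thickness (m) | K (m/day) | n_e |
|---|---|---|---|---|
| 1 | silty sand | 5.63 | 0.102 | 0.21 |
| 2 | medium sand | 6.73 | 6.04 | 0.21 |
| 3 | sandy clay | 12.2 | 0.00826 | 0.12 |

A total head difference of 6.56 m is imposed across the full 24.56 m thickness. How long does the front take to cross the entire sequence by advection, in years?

With flow normal to the layers, continuity requires the same specific discharge q through every layer.
Σ(b_i/K_i) = 5.63/0.102 + 6.73/6.04 + 12.2/0.00826 = 1533 d.
q = Δh / Σ(b_i/K_i) = 6.56 / 1533 = 0.004278 m/day.
In each layer the seepage velocity is v_i = q/n_i, so the layer transit time is t_i = b_i·n_i / q:
  layer 1 (silty sand): t_1 = 5.63 × 0.21 / 0.004278 = 276.3 d
  layer 2 (medium sand): t_2 = 6.73 × 0.21 / 0.004278 = 330.3 d
  layer 3 (sandy clay): t_3 = 12.2 × 0.12 / 0.004278 = 342.2 d
Total t = Σ t_i = 948.9 days = 2.598 years.

2.60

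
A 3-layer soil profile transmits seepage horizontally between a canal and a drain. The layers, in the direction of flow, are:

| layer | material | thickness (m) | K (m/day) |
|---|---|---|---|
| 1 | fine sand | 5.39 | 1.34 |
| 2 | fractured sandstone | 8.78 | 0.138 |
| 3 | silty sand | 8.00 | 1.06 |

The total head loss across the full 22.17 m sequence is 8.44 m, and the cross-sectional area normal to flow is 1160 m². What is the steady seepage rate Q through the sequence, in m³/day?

130

Flow is perpendicular to layering, so the layers act in series and the equivalent K is the thickness-weighted harmonic mean.
Total thickness L = 5.39 + 8.78 + 8.00 = 22.17 m.
Σ(b_i/K_i) = 5.39/1.34 + 8.78/0.138 + 8.00/1.06 = 75.19 d.
K_eq = L / Σ(b_i/K_i) = 22.17 / 75.19 = 0.2948 m/day.
Q = K_eq · A · (Δh/L) = 0.2948 × 1160 × (8.44/22.17) = 130.2 m³/day.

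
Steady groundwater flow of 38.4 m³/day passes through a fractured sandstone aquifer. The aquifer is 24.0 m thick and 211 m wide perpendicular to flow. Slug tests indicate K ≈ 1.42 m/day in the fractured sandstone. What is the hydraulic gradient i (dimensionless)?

0.00534

Cross-sectional area A = 211 × 24.0 = 5064 m².
From Q = K·A·i, i = Q / (K·A) = 38.4 / (1.420 × 5064) = 0.005340.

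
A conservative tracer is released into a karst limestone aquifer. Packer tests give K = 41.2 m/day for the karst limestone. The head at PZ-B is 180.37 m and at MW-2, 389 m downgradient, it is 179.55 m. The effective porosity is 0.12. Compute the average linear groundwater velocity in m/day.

0.724

Hydraulic gradient i = (180.37 − 179.55) / 389 = 0.82 / 389 = 0.002108.
Darcy flux q = K · i = 41.20 × 0.002108 = 0.08685 m/day.
Seepage velocity v = q / n_e = 0.08685 / 0.12 = 0.7237 m/day.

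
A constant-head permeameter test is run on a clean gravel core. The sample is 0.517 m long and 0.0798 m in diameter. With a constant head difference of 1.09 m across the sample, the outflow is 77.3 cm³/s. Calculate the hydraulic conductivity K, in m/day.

Cross-sectional area A = π·(d/2)² = π × (0.0798/2)² = 0.005001 m².
Convert discharge: 77.3 cm³/s = 7.730e-05 m³/s.
Darcy's law rearranged: K = Q·L / (A·Δh) = 7.730e-05 × 0.517 / (0.005001 × 1.09) = 0.007331 m/s = 633.4 m/day.

633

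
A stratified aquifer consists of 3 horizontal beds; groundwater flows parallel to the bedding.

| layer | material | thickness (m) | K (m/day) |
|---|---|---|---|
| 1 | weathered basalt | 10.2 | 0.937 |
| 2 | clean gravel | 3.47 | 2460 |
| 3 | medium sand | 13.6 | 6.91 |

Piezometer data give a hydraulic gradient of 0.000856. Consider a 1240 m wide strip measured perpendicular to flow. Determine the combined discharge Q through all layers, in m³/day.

Flow is parallel to layering, so each bed carries its own Darcy discharge and the transmissivities add.
Σ(K_i·b_i) = 0.937×10.2 + 2460×3.47 + 6.91×13.6 = 8640 m²/day.
Hydraulic gradient i = 0.000856.
Q = Σ(K_i·b_i) · W · i = 8640 × 1240 × 0.0008560 = 9171 m³/day.

9170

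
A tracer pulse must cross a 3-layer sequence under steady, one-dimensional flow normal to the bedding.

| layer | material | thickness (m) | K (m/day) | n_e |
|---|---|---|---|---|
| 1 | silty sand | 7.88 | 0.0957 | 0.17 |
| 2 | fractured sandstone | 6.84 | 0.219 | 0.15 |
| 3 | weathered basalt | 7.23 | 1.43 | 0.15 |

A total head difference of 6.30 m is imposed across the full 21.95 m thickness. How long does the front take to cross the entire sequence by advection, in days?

65.0

With flow normal to the layers, continuity requires the same specific discharge q through every layer.
Σ(b_i/K_i) = 7.88/0.0957 + 6.84/0.219 + 7.23/1.43 = 118.6 d.
q = Δh / Σ(b_i/K_i) = 6.30 / 118.6 = 0.05311 m/day.
In each layer the seepage velocity is v_i = q/n_i, so the layer transit time is t_i = b_i·n_i / q:
  layer 1 (silty sand): t_1 = 7.88 × 0.17 / 0.05311 = 25.22 d
  layer 2 (fractured sandstone): t_2 = 6.84 × 0.15 / 0.05311 = 19.32 d
  layer 3 (weathered basalt): t_3 = 7.23 × 0.15 / 0.05311 = 20.42 d
Total t = Σ t_i = 64.97 days.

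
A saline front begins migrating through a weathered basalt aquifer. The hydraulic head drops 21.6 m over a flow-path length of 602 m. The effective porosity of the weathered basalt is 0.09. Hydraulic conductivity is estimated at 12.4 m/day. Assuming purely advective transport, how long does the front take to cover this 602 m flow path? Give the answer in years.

0.333

Hydraulic gradient i = Δh / L = 21.6 / 602 = 0.03588.
Darcy flux q = K · i = 12.40 × 0.03588 = 0.4449 m/day.
Seepage velocity v = q / n_e = 0.4449 / 0.09 = 4.944 m/day.
Travel time t = L / v = 602 / 4.944 = 121.8 days = 0.3334 years.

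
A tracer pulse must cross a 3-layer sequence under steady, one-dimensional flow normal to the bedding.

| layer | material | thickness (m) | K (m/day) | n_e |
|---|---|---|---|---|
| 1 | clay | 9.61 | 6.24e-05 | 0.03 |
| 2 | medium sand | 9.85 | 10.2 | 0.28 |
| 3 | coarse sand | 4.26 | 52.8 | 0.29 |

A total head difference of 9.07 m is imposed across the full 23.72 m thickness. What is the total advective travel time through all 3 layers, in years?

With flow normal to the layers, continuity requires the same specific discharge q through every layer.
Σ(b_i/K_i) = 9.61/6.24e-05 + 9.85/10.2 + 4.26/52.8 = 1.540e+05 d.
q = Δh / Σ(b_i/K_i) = 9.07 / 1.540e+05 = 5.889e-05 m/day.
In each layer the seepage velocity is v_i = q/n_i, so the layer transit time is t_i = b_i·n_i / q:
  layer 1 (clay): t_1 = 9.61 × 0.03 / 5.889e-05 = 4895 d
  layer 2 (medium sand): t_2 = 9.85 × 0.28 / 5.889e-05 = 46830 d
  layer 3 (coarse sand): t_3 = 4.26 × 0.29 / 5.889e-05 = 20977 d
Total t = Σ t_i = 72703 days = 199.0 years.

199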